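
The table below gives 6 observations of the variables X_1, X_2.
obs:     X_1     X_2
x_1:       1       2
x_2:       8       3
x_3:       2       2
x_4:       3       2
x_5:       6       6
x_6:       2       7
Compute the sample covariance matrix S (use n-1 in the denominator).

Step 1 — column means:
  mean(X_1) = (1 + 8 + 2 + 3 + 6 + 2) / 6 = 22/6 = 3.6667
  mean(X_2) = (2 + 3 + 2 + 2 + 6 + 7) / 6 = 22/6 = 3.6667

Step 2 — sample covariance S[i,j] = (1/(n-1)) · Σ_k (x_{k,i} - mean_i) · (x_{k,j} - mean_j), with n-1 = 5.
  S[X_1,X_1] = ((-2.6667)·(-2.6667) + (4.3333)·(4.3333) + (-1.6667)·(-1.6667) + (-0.6667)·(-0.6667) + (2.3333)·(2.3333) + (-1.6667)·(-1.6667)) / 5 = 37.3333/5 = 7.4667
  S[X_1,X_2] = ((-2.6667)·(-1.6667) + (4.3333)·(-0.6667) + (-1.6667)·(-1.6667) + (-0.6667)·(-1.6667) + (2.3333)·(2.3333) + (-1.6667)·(3.3333)) / 5 = 5.3333/5 = 1.0667
  S[X_2,X_2] = ((-1.6667)·(-1.6667) + (-0.6667)·(-0.6667) + (-1.6667)·(-1.6667) + (-1.6667)·(-1.6667) + (2.3333)·(2.3333) + (3.3333)·(3.3333)) / 5 = 25.3333/5 = 5.0667

S is symmetric (S[j,i] = S[i,j]). Assembling:

S = [[7.4667, 1.0667],
 [1.0667, 5.0667]]


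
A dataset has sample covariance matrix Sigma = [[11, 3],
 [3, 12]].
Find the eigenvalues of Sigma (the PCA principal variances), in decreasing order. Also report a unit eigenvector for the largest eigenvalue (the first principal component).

Step 1 — characteristic polynomial of 2×2 Sigma:
  det(Sigma - λI) = λ² - trace · λ + det = 0.
  trace = 11 + 12 = 23, det = 11·12 - (3)² = 123.
Step 2 — discriminant:
  Δ = trace² - 4·det = 529 - 492 = 37.
Step 3 — eigenvalues:
  λ = (trace ± √Δ)/2 = (23 ± 6.0828)/2,
  λ_1 = 14.5414,  λ_2 = 8.4586.

Step 4 — unit eigenvector for λ_1: solve (Sigma - λ_1 I)v = 0. First row:
  (11 - 14.5414)·v_x + (3)·v_y = 0, i.e. (-3.5414)·v_x + (3)·v_y = 0,
  so v ∝ (b, λ_1 - a) = (3, 3.5414) = u.
  ||u|| = √((3)² + (3.5414)²) = √(21.5414) ≈ 4.6413,
  v_1 = u/||u|| ≈ (0.6464, 0.763) (||v_1|| = 1).

λ_1 = 14.5414,  λ_2 = 8.4586;  v_1 ≈ (0.6464, 0.763)


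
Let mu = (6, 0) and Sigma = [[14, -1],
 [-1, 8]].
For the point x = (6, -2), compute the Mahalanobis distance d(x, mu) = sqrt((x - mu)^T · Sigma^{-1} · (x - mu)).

Step 1 — centre the observation: (x - mu) = (0, -2).

Step 2 — invert Sigma. det(Sigma) = 14·8 - (-1)² = 111.
  Sigma^{-1} = (1/det) · [[d, -b], [-b, a]] = [[0.0721, 0.009],
 [0.009, 0.1261]].

Step 3 — form the quadratic (x - mu)^T · Sigma^{-1} · (x - mu):
  Sigma^{-1} · (x - mu) = (-0.018, -0.2523).
  (x - mu)^T · [Sigma^{-1} · (x - mu)] = (0)·(-0.018) + (-2)·(-0.2523) = 0.5045.

Step 4 — take square root: d = √(0.5045) ≈ 0.7103.

d(x, mu) = √(0.5045) ≈ 0.7103


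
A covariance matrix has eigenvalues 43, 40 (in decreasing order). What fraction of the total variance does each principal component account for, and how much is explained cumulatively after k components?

Step 1 — total variance = trace(Sigma) = Σ λ_i = 43 + 40 = 83.

Step 2 — fraction explained by component i = λ_i / Σ λ:
  PC1: 43/83 = 0.5181
  PC2: 40/83 = 0.4819

Step 3 — cumulative fraction after k components = (λ_1 + ... + λ_k) / Σ λ:
  k = 1: 43/83 = 0.5181
  k = 2: (43 + 40)/83 = 83/83 = 1

Summary (fraction, with percent):

explained: PC1 0.5181 (51.81%), PC2 0.4819 (48.19%);  cumulative: 0.5181, 1


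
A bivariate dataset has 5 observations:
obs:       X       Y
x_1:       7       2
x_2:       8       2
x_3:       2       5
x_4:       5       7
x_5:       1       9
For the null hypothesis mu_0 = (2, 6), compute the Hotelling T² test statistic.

Step 1 — sample mean vector:
  mean(X) = (7 + 8 + 2 + 5 + 1) / 5 = 23/5 = 4.6
  mean(Y) = (2 + 2 + 5 + 7 + 9) / 5 = 25/5 = 5
  x̄ = (4.6, 5),  deviation x̄ - mu_0 = (4.6, 5) - (2, 6) = (2.6, -1).

Step 2 — sample covariance matrix, S[i,j] = (1/(n-1)) · Σ_k (x_{k,i} - mean_i) · (x_{k,j} - mean_j), divisor n-1 = 4:
  S[X,X] = ((2.4)·(2.4) + (3.4)·(3.4) + (-2.6)·(-2.6) + (0.4)·(0.4) + (-3.6)·(-3.6)) / 4 = 37.2/4 = 9.3
  S[X,Y] = ((2.4)·(-3) + (3.4)·(-3) + (-2.6)·(0) + (0.4)·(2) + (-3.6)·(4)) / 4 = -31/4 = -7.75
  S[Y,Y] = ((-3)·(-3) + (-3)·(-3) + (0)·(0) + (2)·(2) + (4)·(4)) / 4 = 38/4 = 9.5
  S = [[9.3, -7.75],
 [-7.75, 9.5]].

Step 3 — invert S. det(S) = 9.3·9.5 - (-7.75)² = 28.2875.
  S^{-1} = (1/det) · [[d, -b], [-b, a]] = [[0.3358, 0.274],
 [0.274, 0.3288]].

Step 4 — quadratic form (x̄ - mu_0)^T · S^{-1} · (x̄ - mu_0):
  S^{-1} · (x̄ - mu_0) = (0.5992, 0.3836),
  (x̄ - mu_0)^T · [...] = (2.6)·(0.5992) + (-1)·(0.3836) = 1.1744.

Step 5 — scale by n: T² = 5 · 1.1744 = 5.8719.

T² ≈ 5.8719


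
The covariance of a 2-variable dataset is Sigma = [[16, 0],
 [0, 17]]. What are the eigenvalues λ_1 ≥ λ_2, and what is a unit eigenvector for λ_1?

Step 1 — characteristic polynomial of 2×2 Sigma:
  det(Sigma - λI) = λ² - trace · λ + det = 0.
  trace = 16 + 17 = 33, det = 16·17 - (0)² = 272.
Step 2 — discriminant:
  Δ = trace² - 4·det = 1089 - 1088 = 1.
Step 3 — eigenvalues:
  λ = (trace ± √Δ)/2 = (33 ± 1)/2,
  λ_1 = 17,  λ_2 = 16.

Step 4 — unit eigenvector for λ_1: Sigma is diagonal, so its eigenvectors are the coordinate axes. λ_1 = 17 is the diagonal entry on the second coordinate axis, hence
  v_1 = (0, 1) (||v_1|| = 1).

λ_1 = 17,  λ_2 = 16;  v_1 ≈ (0, 1)


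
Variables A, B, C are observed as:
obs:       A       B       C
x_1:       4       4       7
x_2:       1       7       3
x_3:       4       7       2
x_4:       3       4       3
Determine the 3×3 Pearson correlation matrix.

Step 1 — column means:
  mean(A) = (4 + 1 + 4 + 3) / 4 = 12/4 = 3
  mean(B) = (4 + 7 + 7 + 4) / 4 = 22/4 = 5.5
  mean(C) = (7 + 3 + 2 + 3) / 4 = 15/4 = 3.75

Step 2 — sample variances and covariances s[i,j] = (1/(n-1)) · Σ_k (x_{k,i} - mean_i) · (x_{k,j} - mean_j), with n-1 = 3:
  s[A,A] = ((1)·(1) + (-2)·(-2) + (1)·(1) + (0)·(0)) / 3 = 6/3 = 2
  s[A,B] = ((1)·(-1.5) + (-2)·(1.5) + (1)·(1.5) + (0)·(-1.5)) / 3 = -3/3 = -1
  s[A,C] = ((1)·(3.25) + (-2)·(-0.75) + (1)·(-1.75) + (0)·(-0.75)) / 3 = 3/3 = 1
  s[B,B] = ((-1.5)·(-1.5) + (1.5)·(1.5) + (1.5)·(1.5) + (-1.5)·(-1.5)) / 3 = 9/3 = 3
  s[B,C] = ((-1.5)·(3.25) + (1.5)·(-0.75) + (1.5)·(-1.75) + (-1.5)·(-0.75)) / 3 = -7.5/3 = -2.5
  s[C,C] = ((3.25)·(3.25) + (-0.75)·(-0.75) + (-1.75)·(-1.75) + (-0.75)·(-0.75)) / 3 = 14.75/3 = 4.9167
  Sample standard deviations s_i = √(s[i,i]):
  s(A) = √(2) = 1.4142
  s(B) = √(3) = 1.7321
  s(C) = √(4.9167) = 2.2174

Step 3 — r_{ij} = s_{ij} / (s_i · s_j):
  r[A,A] = 1 (diagonal).
  r[A,B] = -1 / (1.4142 · 1.7321) = -1 / 2.4495 = -0.4082
  r[A,C] = 1 / (1.4142 · 2.2174) = 1 / 3.1358 = 0.3189
  r[B,B] = 1 (diagonal).
  r[B,C] = -2.5 / (1.7321 · 2.2174) = -2.5 / 3.8406 = -0.6509
  r[C,C] = 1 (diagonal).

R is symmetric with unit diagonal. Assembling:

R = [[1, -0.4082, 0.3189],
 [-0.4082, 1, -0.6509],
 [0.3189, -0.6509, 1]]


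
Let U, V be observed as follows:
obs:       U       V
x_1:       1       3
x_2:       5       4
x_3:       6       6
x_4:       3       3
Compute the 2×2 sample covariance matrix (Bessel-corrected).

Step 1 — column means:
  mean(U) = (1 + 5 + 6 + 3) / 4 = 15/4 = 3.75
  mean(V) = (3 + 4 + 6 + 3) / 4 = 16/4 = 4

Step 2 — sample covariance S[i,j] = (1/(n-1)) · Σ_k (x_{k,i} - mean_i) · (x_{k,j} - mean_j), with n-1 = 3.
  S[U,U] = ((-2.75)·(-2.75) + (1.25)·(1.25) + (2.25)·(2.25) + (-0.75)·(-0.75)) / 3 = 14.75/3 = 4.9167
  S[U,V] = ((-2.75)·(-1) + (1.25)·(0) + (2.25)·(2) + (-0.75)·(-1)) / 3 = 8/3 = 2.6667
  S[V,V] = ((-1)·(-1) + (0)·(0) + (2)·(2) + (-1)·(-1)) / 3 = 6/3 = 2

S is symmetric (S[j,i] = S[i,j]). Assembling:

S = [[4.9167, 2.6667],
 [2.6667, 2]]


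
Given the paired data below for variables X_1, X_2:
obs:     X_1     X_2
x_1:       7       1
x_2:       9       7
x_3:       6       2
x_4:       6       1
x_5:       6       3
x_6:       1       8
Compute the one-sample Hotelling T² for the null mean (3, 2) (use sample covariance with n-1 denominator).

Step 1 — sample mean vector:
  mean(X_1) = (7 + 9 + 6 + 6 + 6 + 1) / 6 = 35/6 = 5.8333
  mean(X_2) = (1 + 7 + 2 + 1 + 3 + 8) / 6 = 22/6 = 3.6667
  x̄ = (5.8333, 3.6667),  deviation x̄ - mu_0 = (5.8333, 3.6667) - (3, 2) = (2.8333, 1.6667).

Step 2 — sample covariance matrix, S[i,j] = (1/(n-1)) · Σ_k (x_{k,i} - mean_i) · (x_{k,j} - mean_j), divisor n-1 = 5:
  S[X_1,X_1] = ((1.1667)·(1.1667) + (3.1667)·(3.1667) + (0.1667)·(0.1667) + (0.1667)·(0.1667) + (0.1667)·(0.1667) + (-4.8333)·(-4.8333)) / 5 = 34.8333/5 = 6.9667
  S[X_1,X_2] = ((1.1667)·(-2.6667) + (3.1667)·(3.3333) + (0.1667)·(-1.6667) + (0.1667)·(-2.6667) + (0.1667)·(-0.6667) + (-4.8333)·(4.3333)) / 5 = -14.3333/5 = -2.8667
  S[X_2,X_2] = ((-2.6667)·(-2.6667) + (3.3333)·(3.3333) + (-1.6667)·(-1.6667) + (-2.6667)·(-2.6667) + (-0.6667)·(-0.6667) + (4.3333)·(4.3333)) / 5 = 47.3333/5 = 9.4667
  S = [[6.9667, -2.8667],
 [-2.8667, 9.4667]].

Step 3 — invert S. det(S) = 6.9667·9.4667 - (-2.8667)² = 57.7333.
  S^{-1} = (1/det) · [[d, -b], [-b, a]] = [[0.164, 0.0497],
 [0.0497, 0.1207]].

Step 4 — quadratic form (x̄ - mu_0)^T · S^{-1} · (x̄ - mu_0):
  S^{-1} · (x̄ - mu_0) = (0.5473, 0.3418),
  (x̄ - mu_0)^T · [...] = (2.8333)·(0.5473) + (1.6667)·(0.3418) = 2.1205.

Step 5 — scale by n: T² = 6 · 2.1205 = 12.7229.

T² ≈ 12.7229


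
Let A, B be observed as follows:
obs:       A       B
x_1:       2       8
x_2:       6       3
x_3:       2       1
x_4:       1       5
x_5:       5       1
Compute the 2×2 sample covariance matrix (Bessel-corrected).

Step 1 — column means:
  mean(A) = (2 + 6 + 2 + 1 + 5) / 5 = 16/5 = 3.2
  mean(B) = (8 + 3 + 1 + 5 + 1) / 5 = 18/5 = 3.6

Step 2 — sample covariance S[i,j] = (1/(n-1)) · Σ_k (x_{k,i} - mean_i) · (x_{k,j} - mean_j), with n-1 = 4.
  S[A,A] = ((-1.2)·(-1.2) + (2.8)·(2.8) + (-1.2)·(-1.2) + (-2.2)·(-2.2) + (1.8)·(1.8)) / 4 = 18.8/4 = 4.7
  S[A,B] = ((-1.2)·(4.4) + (2.8)·(-0.6) + (-1.2)·(-2.6) + (-2.2)·(1.4) + (1.8)·(-2.6)) / 4 = -11.6/4 = -2.9
  S[B,B] = ((4.4)·(4.4) + (-0.6)·(-0.6) + (-2.6)·(-2.6) + (1.4)·(1.4) + (-2.6)·(-2.6)) / 4 = 35.2/4 = 8.8

S is symmetric (S[j,i] = S[i,j]). Assembling:

S = [[4.7, -2.9],
 [-2.9, 8.8]]


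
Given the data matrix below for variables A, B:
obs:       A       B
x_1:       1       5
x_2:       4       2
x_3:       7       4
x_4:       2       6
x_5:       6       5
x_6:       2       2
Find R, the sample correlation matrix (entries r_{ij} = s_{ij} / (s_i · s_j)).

Step 1 — column means:
  mean(A) = (1 + 4 + 7 + 2 + 6 + 2) / 6 = 22/6 = 3.6667
  mean(B) = (5 + 2 + 4 + 6 + 5 + 2) / 6 = 24/6 = 4

Step 2 — sample variances and covariances s[i,j] = (1/(n-1)) · Σ_k (x_{k,i} - mean_i) · (x_{k,j} - mean_j), with n-1 = 5:
  s[A,A] = ((-2.6667)·(-2.6667) + (0.3333)·(0.3333) + (3.3333)·(3.3333) + (-1.6667)·(-1.6667) + (2.3333)·(2.3333) + (-1.6667)·(-1.6667)) / 5 = 29.3333/5 = 5.8667
  s[A,B] = ((-2.6667)·(1) + (0.3333)·(-2) + (3.3333)·(0) + (-1.6667)·(2) + (2.3333)·(1) + (-1.6667)·(-2)) / 5 = -1/5 = -0.2
  s[B,B] = ((1)·(1) + (-2)·(-2) + (0)·(0) + (2)·(2) + (1)·(1) + (-2)·(-2)) / 5 = 14/5 = 2.8
  Sample standard deviations s_i = √(s[i,i]):
  s(A) = √(5.8667) = 2.4221
  s(B) = √(2.8) = 1.6733

Step 3 — r_{ij} = s_{ij} / (s_i · s_j):
  r[A,A] = 1 (diagonal).
  r[A,B] = -0.2 / (2.4221 · 1.6733) = -0.2 / 4.053 = -0.0493
  r[B,B] = 1 (diagonal).

R is symmetric with unit diagonal. Assembling:

R = [[1, -0.0493],
 [-0.0493, 1]]


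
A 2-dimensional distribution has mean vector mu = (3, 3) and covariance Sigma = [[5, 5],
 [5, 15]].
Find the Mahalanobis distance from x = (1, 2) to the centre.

Step 1 — centre the observation: (x - mu) = (-2, -1).

Step 2 — invert Sigma. det(Sigma) = 5·15 - (5)² = 50.
  Sigma^{-1} = (1/det) · [[d, -b], [-b, a]] = [[0.3, -0.1],
 [-0.1, 0.1]].

Step 3 — form the quadratic (x - mu)^T · Sigma^{-1} · (x - mu):
  Sigma^{-1} · (x - mu) = (-0.5, 0.1).
  (x - mu)^T · [Sigma^{-1} · (x - mu)] = (-2)·(-0.5) + (-1)·(0.1) = 0.9.

Step 4 — take square root: d = √(0.9) ≈ 0.9487.

d(x, mu) = √(0.9) ≈ 0.9487


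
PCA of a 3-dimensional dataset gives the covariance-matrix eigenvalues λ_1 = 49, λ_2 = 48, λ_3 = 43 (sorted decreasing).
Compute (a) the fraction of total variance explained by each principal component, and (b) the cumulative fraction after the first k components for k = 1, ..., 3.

Step 1 — total variance = trace(Sigma) = Σ λ_i = 49 + 48 + 43 = 140.

Step 2 — fraction explained by component i = λ_i / Σ λ:
  PC1: 49/140 = 0.35
  PC2: 48/140 = 0.3429
  PC3: 43/140 = 0.3071

Step 3 — cumulative fraction after k components = (λ_1 + ... + λ_k) / Σ λ:
  k = 1: 49/140 = 0.35
  k = 2: (49 + 48)/140 = 97/140 = 0.6929
  k = 3: (49 + 48 + 43)/140 = 140/140 = 1

Summary (fraction, with percent):

explained: PC1 0.35 (35%), PC2 0.3429 (34.29%), PC3 0.3071 (30.71%);  cumulative: 0.35, 0.6929, 1


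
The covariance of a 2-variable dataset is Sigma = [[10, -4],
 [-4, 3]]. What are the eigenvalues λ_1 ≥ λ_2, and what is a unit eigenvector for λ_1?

Step 1 — characteristic polynomial of 2×2 Sigma:
  det(Sigma - λI) = λ² - trace · λ + det = 0.
  trace = 10 + 3 = 13, det = 10·3 - (-4)² = 14.
Step 2 — discriminant:
  Δ = trace² - 4·det = 169 - 56 = 113.
Step 3 — eigenvalues:
  λ = (trace ± √Δ)/2 = (13 ± 10.6301)/2,
  λ_1 = 11.8151,  λ_2 = 1.1849.

Step 4 — unit eigenvector for λ_1: solve (Sigma - λ_1 I)v = 0. First row:
  (10 - 11.8151)·v_x + (-4)·v_y = 0, i.e. (-1.8151)·v_x + (-4)·v_y = 0,
  so v ∝ (b, λ_1 - a) = (-4, 1.8151); multiply by -1 so the first entry is positive: u = (4, -1.8151).
  ||u|| = √((4)² + (-1.8151)²) = √(19.2945) ≈ 4.3925,
  v_1 = u/||u|| ≈ (0.9106, -0.4132) (||v_1|| = 1).

λ_1 = 11.8151,  λ_2 = 1.1849;  v_1 ≈ (0.9106, -0.4132)


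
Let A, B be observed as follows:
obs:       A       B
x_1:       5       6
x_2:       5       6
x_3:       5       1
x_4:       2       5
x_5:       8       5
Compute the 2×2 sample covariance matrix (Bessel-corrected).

Step 1 — column means:
  mean(A) = (5 + 5 + 5 + 2 + 8) / 5 = 25/5 = 5
  mean(B) = (6 + 6 + 1 + 5 + 5) / 5 = 23/5 = 4.6

Step 2 — sample covariance S[i,j] = (1/(n-1)) · Σ_k (x_{k,i} - mean_i) · (x_{k,j} - mean_j), with n-1 = 4.
  S[A,A] = ((0)·(0) + (0)·(0) + (0)·(0) + (-3)·(-3) + (3)·(3)) / 4 = 18/4 = 4.5
  S[A,B] = ((0)·(1.4) + (0)·(1.4) + (0)·(-3.6) + (-3)·(0.4) + (3)·(0.4)) / 4 = 0/4 = 0
  S[B,B] = ((1.4)·(1.4) + (1.4)·(1.4) + (-3.6)·(-3.6) + (0.4)·(0.4) + (0.4)·(0.4)) / 4 = 17.2/4 = 4.3

S is symmetric (S[j,i] = S[i,j]). Assembling:

S = [[4.5, 0],
 [0, 4.3]]


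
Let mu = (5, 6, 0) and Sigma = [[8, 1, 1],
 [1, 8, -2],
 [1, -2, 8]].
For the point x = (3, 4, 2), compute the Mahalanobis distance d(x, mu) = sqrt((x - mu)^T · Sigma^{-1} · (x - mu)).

Step 1 — centre the observation: (x - mu) = (-2, -2, 2).

Step 2 — invert Sigma (cofactor / det for 3×3, or solve directly):
  Sigma^{-1} = [[0.1304, -0.0217, -0.0217],
 [-0.0217, 0.137, 0.037],
 [-0.0217, 0.037, 0.137]].

Step 3 — form the quadratic (x - mu)^T · Sigma^{-1} · (x - mu):
  Sigma^{-1} · (x - mu) = (-0.2609, -0.1565, 0.2435).
  (x - mu)^T · [Sigma^{-1} · (x - mu)] = (-2)·(-0.2609) + (-2)·(-0.1565) + (2)·(0.2435) = 1.3217.

Step 4 — take square root: d = √(1.3217) ≈ 1.1497.

d(x, mu) = √(1.3217) ≈ 1.1497


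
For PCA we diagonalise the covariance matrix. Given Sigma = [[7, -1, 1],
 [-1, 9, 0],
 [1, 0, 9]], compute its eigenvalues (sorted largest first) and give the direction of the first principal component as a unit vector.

Step 1 — characteristic polynomial p(λ) = det(λI - Sigma) = λ³ - tr·λ² + c_1·λ - det, where tr = trace, c_1 = sum of the principal 2×2 minors, det = det(Sigma):
  tr = 7 + 9 + 9 = 25,
  c_1 = (7·9 - (-1)²) + (7·9 - (1)²) + (9·9 - (0)²) = 62 + 62 + 81 = 205,
  det = 7·(9·9 - (0)²) - (-1)·((-1)·9 - (0)·(1)) + (1)·((-1)·(0) - 9·(1)) = 7·(81) - (-1)·(-9) + (1)·(-9) = 549.
  So p(λ) = λ³ - 25λ² + 205λ - 549.
Step 2 — look for an integer root (rational root theorem: any rational root is an integer divisor of 549). Testing λ = 9:
  p(9) = 729 - 2025 + 1845 - 549 = 0  ✓
  Dividing out (λ - 9): p(λ) = (λ - 9)(λ² - 16λ + 61).
Step 3 — remaining eigenvalues from the quadratic λ² - 16λ + 61 = 0:
  Δ = 16² - 4·61 = 256 - 244 = 12,  λ = (16 ± √12)/2 = (16 ± 3.4641)/2 ≈ 9.7321 or 6.2679.
  Sorted: λ_1 = 9.7321,  λ_2 = 9,  λ_3 = 6.2679  (check: sum = 25 = tr ✓).

Step 4 — unit eigenvector for λ_1 ≈ 9.7321: v spans the null space of (Sigma - λ_1 I), whose rows are
  r_1 = (-2.7321, -1, 1),  r_2 = (-1, -0.7321, 0),  r_3 = (1, 0, -0.7321).
  v is orthogonal to every row, so take v ∝ r_1 × r_2 = ((-1)·(0) - (1)·(-0.7321), (1)·(-1) - (-2.7321)·(0), (-2.7321)·(-0.7321) - (-1)·(-1)) ≈ (0.7321, -1, 1).
  Let u = (0.7321, -1, 1).
  ||u|| = √((0.7321)² + (-1)² + (1)²) = √(2.5359) ≈ 1.5925,  v_1 = u/||u|| ≈ (0.4597, -0.628, 0.628) (||v_1|| = 1).

λ_1 = 9.7321,  λ_2 = 9,  λ_3 = 6.2679;  v_1 ≈ (0.4597, -0.628, 0.628)


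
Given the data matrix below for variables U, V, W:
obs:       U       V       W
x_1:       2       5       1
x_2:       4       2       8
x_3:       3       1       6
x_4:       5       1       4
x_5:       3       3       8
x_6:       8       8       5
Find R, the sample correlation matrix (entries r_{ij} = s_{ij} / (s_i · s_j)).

Step 1 — column means:
  mean(U) = (2 + 4 + 3 + 5 + 3 + 8) / 6 = 25/6 = 4.1667
  mean(V) = (5 + 2 + 1 + 1 + 3 + 8) / 6 = 20/6 = 3.3333
  mean(W) = (1 + 8 + 6 + 4 + 8 + 5) / 6 = 32/6 = 5.3333

Step 2 — sample variances and covariances s[i,j] = (1/(n-1)) · Σ_k (x_{k,i} - mean_i) · (x_{k,j} - mean_j), with n-1 = 5:
  s[U,U] = ((-2.1667)·(-2.1667) + (-0.1667)·(-0.1667) + (-1.1667)·(-1.1667) + (0.8333)·(0.8333) + (-1.1667)·(-1.1667) + (3.8333)·(3.8333)) / 5 = 22.8333/5 = 4.5667
  s[U,V] = ((-2.1667)·(1.6667) + (-0.1667)·(-1.3333) + (-1.1667)·(-2.3333) + (0.8333)·(-2.3333) + (-1.1667)·(-0.3333) + (3.8333)·(4.6667)) / 5 = 15.6667/5 = 3.1333
  s[U,W] = ((-2.1667)·(-4.3333) + (-0.1667)·(2.6667) + (-1.1667)·(0.6667) + (0.8333)·(-1.3333) + (-1.1667)·(2.6667) + (3.8333)·(-0.3333)) / 5 = 2.6667/5 = 0.5333
  s[V,V] = ((1.6667)·(1.6667) + (-1.3333)·(-1.3333) + (-2.3333)·(-2.3333) + (-2.3333)·(-2.3333) + (-0.3333)·(-0.3333) + (4.6667)·(4.6667)) / 5 = 37.3333/5 = 7.4667
  s[V,W] = ((1.6667)·(-4.3333) + (-1.3333)·(2.6667) + (-2.3333)·(0.6667) + (-2.3333)·(-1.3333) + (-0.3333)·(2.6667) + (4.6667)·(-0.3333)) / 5 = -11.6667/5 = -2.3333
  s[W,W] = ((-4.3333)·(-4.3333) + (2.6667)·(2.6667) + (0.6667)·(0.6667) + (-1.3333)·(-1.3333) + (2.6667)·(2.6667) + (-0.3333)·(-0.3333)) / 5 = 35.3333/5 = 7.0667
  Sample standard deviations s_i = √(s[i,i]):
  s(U) = √(4.5667) = 2.137
  s(V) = √(7.4667) = 2.7325
  s(W) = √(7.0667) = 2.6583

Step 3 — r_{ij} = s_{ij} / (s_i · s_j):
  r[U,U] = 1 (diagonal).
  r[U,V] = 3.1333 / (2.137 · 2.7325) = 3.1333 / 5.8393 = 0.5366
  r[U,W] = 0.5333 / (2.137 · 2.6583) = 0.5333 / 5.6808 = 0.0939
  r[V,V] = 1 (diagonal).
  r[V,W] = -2.3333 / (2.7325 · 2.6583) = -2.3333 / 7.2639 = -0.3212
  r[W,W] = 1 (diagonal).

R is symmetric with unit diagonal. Assembling:

R = [[1, 0.5366, 0.0939],
 [0.5366, 1, -0.3212],
 [0.0939, -0.3212, 1]]


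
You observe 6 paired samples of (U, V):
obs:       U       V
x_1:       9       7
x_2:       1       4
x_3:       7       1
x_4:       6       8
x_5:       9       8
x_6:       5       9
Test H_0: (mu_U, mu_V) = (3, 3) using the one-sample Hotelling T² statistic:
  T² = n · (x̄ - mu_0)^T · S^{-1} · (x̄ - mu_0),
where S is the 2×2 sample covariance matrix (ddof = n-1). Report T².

Step 1 — sample mean vector:
  mean(U) = (9 + 1 + 7 + 6 + 9 + 5) / 6 = 37/6 = 6.1667
  mean(V) = (7 + 4 + 1 + 8 + 8 + 9) / 6 = 37/6 = 6.1667
  x̄ = (6.1667, 6.1667),  deviation x̄ - mu_0 = (6.1667, 6.1667) - (3, 3) = (3.1667, 3.1667).

Step 2 — sample covariance matrix, S[i,j] = (1/(n-1)) · Σ_k (x_{k,i} - mean_i) · (x_{k,j} - mean_j), divisor n-1 = 5:
  S[U,U] = ((2.8333)·(2.8333) + (-5.1667)·(-5.1667) + (0.8333)·(0.8333) + (-0.1667)·(-0.1667) + (2.8333)·(2.8333) + (-1.1667)·(-1.1667)) / 5 = 44.8333/5 = 8.9667
  S[U,V] = ((2.8333)·(0.8333) + (-5.1667)·(-2.1667) + (0.8333)·(-5.1667) + (-0.1667)·(1.8333) + (2.8333)·(1.8333) + (-1.1667)·(2.8333)) / 5 = 10.8333/5 = 2.1667
  S[V,V] = ((0.8333)·(0.8333) + (-2.1667)·(-2.1667) + (-5.1667)·(-5.1667) + (1.8333)·(1.8333) + (1.8333)·(1.8333) + (2.8333)·(2.8333)) / 5 = 46.8333/5 = 9.3667
  S = [[8.9667, 2.1667],
 [2.1667, 9.3667]].

Step 3 — invert S. det(S) = 8.9667·9.3667 - (2.1667)² = 79.2933.
  S^{-1} = (1/det) · [[d, -b], [-b, a]] = [[0.1181, -0.0273],
 [-0.0273, 0.1131]].

Step 4 — quadratic form (x̄ - mu_0)^T · S^{-1} · (x̄ - mu_0):
  S^{-1} · (x̄ - mu_0) = (0.2875, 0.2716),
  (x̄ - mu_0)^T · [...] = (3.1667)·(0.2875) + (3.1667)·(0.2716) = 1.7705.

Step 5 — scale by n: T² = 6 · 1.7705 = 10.623.

T² ≈ 10.623


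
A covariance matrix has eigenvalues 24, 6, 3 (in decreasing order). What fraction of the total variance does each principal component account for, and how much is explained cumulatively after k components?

Step 1 — total variance = trace(Sigma) = Σ λ_i = 24 + 6 + 3 = 33.

Step 2 — fraction explained by component i = λ_i / Σ λ:
  PC1: 24/33 = 0.7273
  PC2: 6/33 = 0.1818
  PC3: 3/33 = 0.0909

Step 3 — cumulative fraction after k components = (λ_1 + ... + λ_k) / Σ λ:
  k = 1: 24/33 = 0.7273
  k = 2: (24 + 6)/33 = 30/33 = 0.9091
  k = 3: (24 + 6 + 3)/33 = 33/33 = 1

Summary (fraction, with percent):

explained: PC1 0.7273 (72.73%), PC2 0.1818 (18.18%), PC3 0.0909 (9.09%);  cumulative: 0.7273, 0.9091, 1


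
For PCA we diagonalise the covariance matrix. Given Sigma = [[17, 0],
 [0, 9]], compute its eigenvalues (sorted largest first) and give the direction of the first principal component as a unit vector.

Step 1 — characteristic polynomial of 2×2 Sigma:
  det(Sigma - λI) = λ² - trace · λ + det = 0.
  trace = 17 + 9 = 26, det = 17·9 - (0)² = 153.
Step 2 — discriminant:
  Δ = trace² - 4·det = 676 - 612 = 64.
Step 3 — eigenvalues:
  λ = (trace ± √Δ)/2 = (26 ± 8)/2,
  λ_1 = 17,  λ_2 = 9.

Step 4 — unit eigenvector for λ_1: Sigma is diagonal, so its eigenvectors are the coordinate axes. λ_1 = 17 is the diagonal entry on the first coordinate axis, hence
  v_1 = (1, 0) (||v_1|| = 1).

λ_1 = 17,  λ_2 = 9;  v_1 ≈ (1, 0)


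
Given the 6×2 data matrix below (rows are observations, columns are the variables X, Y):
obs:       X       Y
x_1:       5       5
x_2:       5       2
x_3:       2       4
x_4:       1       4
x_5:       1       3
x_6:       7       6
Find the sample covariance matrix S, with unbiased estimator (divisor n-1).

Step 1 — column means:
  mean(X) = (5 + 5 + 2 + 1 + 1 + 7) / 6 = 21/6 = 3.5
  mean(Y) = (5 + 2 + 4 + 4 + 3 + 6) / 6 = 24/6 = 4

Step 2 — sample covariance S[i,j] = (1/(n-1)) · Σ_k (x_{k,i} - mean_i) · (x_{k,j} - mean_j), with n-1 = 5.
  S[X,X] = ((1.5)·(1.5) + (1.5)·(1.5) + (-1.5)·(-1.5) + (-2.5)·(-2.5) + (-2.5)·(-2.5) + (3.5)·(3.5)) / 5 = 31.5/5 = 6.3
  S[X,Y] = ((1.5)·(1) + (1.5)·(-2) + (-1.5)·(0) + (-2.5)·(0) + (-2.5)·(-1) + (3.5)·(2)) / 5 = 8/5 = 1.6
  S[Y,Y] = ((1)·(1) + (-2)·(-2) + (0)·(0) + (0)·(0) + (-1)·(-1) + (2)·(2)) / 5 = 10/5 = 2

S is symmetric (S[j,i] = S[i,j]). Assembling:

S = [[6.3, 1.6],
 [1.6, 2]]


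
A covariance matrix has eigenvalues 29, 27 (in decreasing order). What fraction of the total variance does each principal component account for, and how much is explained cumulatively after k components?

Step 1 — total variance = trace(Sigma) = Σ λ_i = 29 + 27 = 56.

Step 2 — fraction explained by component i = λ_i / Σ λ:
  PC1: 29/56 = 0.5179
  PC2: 27/56 = 0.4821

Step 3 — cumulative fraction after k components = (λ_1 + ... + λ_k) / Σ λ:
  k = 1: 29/56 = 0.5179
  k = 2: (29 + 27)/56 = 56/56 = 1

Summary (fraction, with percent):

explained: PC1 0.5179 (51.79%), PC2 0.4821 (48.21%);  cumulative: 0.5179, 1


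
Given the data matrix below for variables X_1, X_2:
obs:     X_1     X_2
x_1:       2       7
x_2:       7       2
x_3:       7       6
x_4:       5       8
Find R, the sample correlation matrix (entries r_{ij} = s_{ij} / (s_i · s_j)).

Step 1 — column means:
  mean(X_1) = (2 + 7 + 7 + 5) / 4 = 21/4 = 5.25
  mean(X_2) = (7 + 2 + 6 + 8) / 4 = 23/4 = 5.75

Step 2 — sample variances and covariances s[i,j] = (1/(n-1)) · Σ_k (x_{k,i} - mean_i) · (x_{k,j} - mean_j), with n-1 = 3:
  s[X_1,X_1] = ((-3.25)·(-3.25) + (1.75)·(1.75) + (1.75)·(1.75) + (-0.25)·(-0.25)) / 3 = 16.75/3 = 5.5833
  s[X_1,X_2] = ((-3.25)·(1.25) + (1.75)·(-3.75) + (1.75)·(0.25) + (-0.25)·(2.25)) / 3 = -10.75/3 = -3.5833
  s[X_2,X_2] = ((1.25)·(1.25) + (-3.75)·(-3.75) + (0.25)·(0.25) + (2.25)·(2.25)) / 3 = 20.75/3 = 6.9167
  Sample standard deviations s_i = √(s[i,i]):
  s(X_1) = √(5.5833) = 2.3629
  s(X_2) = √(6.9167) = 2.63

Step 3 — r_{ij} = s_{ij} / (s_i · s_j):
  r[X_1,X_1] = 1 (diagonal).
  r[X_1,X_2] = -3.5833 / (2.3629 · 2.63) = -3.5833 / 6.2143 = -0.5766
  r[X_2,X_2] = 1 (diagonal).

R is symmetric with unit diagonal. Assembling:

R = [[1, -0.5766],
 [-0.5766, 1]]


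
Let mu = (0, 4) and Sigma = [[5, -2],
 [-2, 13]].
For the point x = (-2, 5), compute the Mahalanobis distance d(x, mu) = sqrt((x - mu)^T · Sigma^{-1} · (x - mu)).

Step 1 — centre the observation: (x - mu) = (-2, 1).

Step 2 — invert Sigma. det(Sigma) = 5·13 - (-2)² = 61.
  Sigma^{-1} = (1/det) · [[d, -b], [-b, a]] = [[0.2131, 0.0328],
 [0.0328, 0.082]].

Step 3 — form the quadratic (x - mu)^T · Sigma^{-1} · (x - mu):
  Sigma^{-1} · (x - mu) = (-0.3934, 0.0164).
  (x - mu)^T · [Sigma^{-1} · (x - mu)] = (-2)·(-0.3934) + (1)·(0.0164) = 0.8033.

Step 4 — take square root: d = √(0.8033) ≈ 0.8963.

d(x, mu) = √(0.8033) ≈ 0.8963


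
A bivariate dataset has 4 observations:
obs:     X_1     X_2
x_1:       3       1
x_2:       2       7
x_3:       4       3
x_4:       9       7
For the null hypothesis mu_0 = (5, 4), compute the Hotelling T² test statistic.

Step 1 — sample mean vector:
  mean(X_1) = (3 + 2 + 4 + 9) / 4 = 18/4 = 4.5
  mean(X_2) = (1 + 7 + 3 + 7) / 4 = 18/4 = 4.5
  x̄ = (4.5, 4.5),  deviation x̄ - mu_0 = (4.5, 4.5) - (5, 4) = (-0.5, 0.5).

Step 2 — sample covariance matrix, S[i,j] = (1/(n-1)) · Σ_k (x_{k,i} - mean_i) · (x_{k,j} - mean_j), divisor n-1 = 3:
  S[X_1,X_1] = ((-1.5)·(-1.5) + (-2.5)·(-2.5) + (-0.5)·(-0.5) + (4.5)·(4.5)) / 3 = 29/3 = 9.6667
  S[X_1,X_2] = ((-1.5)·(-3.5) + (-2.5)·(2.5) + (-0.5)·(-1.5) + (4.5)·(2.5)) / 3 = 11/3 = 3.6667
  S[X_2,X_2] = ((-3.5)·(-3.5) + (2.5)·(2.5) + (-1.5)·(-1.5) + (2.5)·(2.5)) / 3 = 27/3 = 9
  S = [[9.6667, 3.6667],
 [3.6667, 9]].

Step 3 — invert S. det(S) = 9.6667·9 - (3.6667)² = 73.5556.
  S^{-1} = (1/det) · [[d, -b], [-b, a]] = [[0.1224, -0.0498],
 [-0.0498, 0.1314]].

Step 4 — quadratic form (x̄ - mu_0)^T · S^{-1} · (x̄ - mu_0):
  S^{-1} · (x̄ - mu_0) = (-0.0861, 0.0906),
  (x̄ - mu_0)^T · [...] = (-0.5)·(-0.0861) + (0.5)·(0.0906) = 0.0884.

Step 5 — scale by n: T² = 4 · 0.0884 = 0.3535.

T² ≈ 0.3535


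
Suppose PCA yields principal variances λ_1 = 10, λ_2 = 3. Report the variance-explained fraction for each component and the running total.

Step 1 — total variance = trace(Sigma) = Σ λ_i = 10 + 3 = 13.

Step 2 — fraction explained by component i = λ_i / Σ λ:
  PC1: 10/13 = 0.7692
  PC2: 3/13 = 0.2308

Step 3 — cumulative fraction after k components = (λ_1 + ... + λ_k) / Σ λ:
  k = 1: 10/13 = 0.7692
  k = 2: (10 + 3)/13 = 13/13 = 1

Summary (fraction, with percent):

explained: PC1 0.7692 (76.92%), PC2 0.2308 (23.08%);  cumulative: 0.7692, 1


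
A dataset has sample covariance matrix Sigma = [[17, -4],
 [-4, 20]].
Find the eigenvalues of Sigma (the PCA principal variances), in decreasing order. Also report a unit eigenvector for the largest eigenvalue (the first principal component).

Step 1 — characteristic polynomial of 2×2 Sigma:
  det(Sigma - λI) = λ² - trace · λ + det = 0.
  trace = 17 + 20 = 37, det = 17·20 - (-4)² = 324.
Step 2 — discriminant:
  Δ = trace² - 4·det = 1369 - 1296 = 73.
Step 3 — eigenvalues:
  λ = (trace ± √Δ)/2 = (37 ± 8.544)/2,
  λ_1 = 22.772,  λ_2 = 14.228.

Step 4 — unit eigenvector for λ_1: solve (Sigma - λ_1 I)v = 0. First row:
  (17 - 22.772)·v_x + (-4)·v_y = 0, i.e. (-5.772)·v_x + (-4)·v_y = 0,
  so v ∝ (b, λ_1 - a) = (-4, 5.772); multiply by -1 so the first entry is positive: u = (4, -5.772).
  ||u|| = √((4)² + (-5.772)²) = √(49.316) ≈ 7.0225,
  v_1 = u/||u|| ≈ (0.5696, -0.8219) (||v_1|| = 1).

λ_1 = 22.772,  λ_2 = 14.228;  v_1 ≈ (0.5696, -0.8219)


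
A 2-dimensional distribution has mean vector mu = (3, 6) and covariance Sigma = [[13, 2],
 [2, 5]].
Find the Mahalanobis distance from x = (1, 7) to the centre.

Step 1 — centre the observation: (x - mu) = (-2, 1).

Step 2 — invert Sigma. det(Sigma) = 13·5 - (2)² = 61.
  Sigma^{-1} = (1/det) · [[d, -b], [-b, a]] = [[0.082, -0.0328],
 [-0.0328, 0.2131]].

Step 3 — form the quadratic (x - mu)^T · Sigma^{-1} · (x - mu):
  Sigma^{-1} · (x - mu) = (-0.1967, 0.2787).
  (x - mu)^T · [Sigma^{-1} · (x - mu)] = (-2)·(-0.1967) + (1)·(0.2787) = 0.6721.

Step 4 — take square root: d = √(0.6721) ≈ 0.8198.

d(x, mu) = √(0.6721) ≈ 0.8198


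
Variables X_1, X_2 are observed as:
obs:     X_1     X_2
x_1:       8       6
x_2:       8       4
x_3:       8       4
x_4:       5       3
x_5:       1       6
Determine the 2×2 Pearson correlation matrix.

Step 1 — column means:
  mean(X_1) = (8 + 8 + 8 + 5 + 1) / 5 = 30/5 = 6
  mean(X_2) = (6 + 4 + 4 + 3 + 6) / 5 = 23/5 = 4.6

Step 2 — sample variances and covariances s[i,j] = (1/(n-1)) · Σ_k (x_{k,i} - mean_i) · (x_{k,j} - mean_j), with n-1 = 4:
  s[X_1,X_1] = ((2)·(2) + (2)·(2) + (2)·(2) + (-1)·(-1) + (-5)·(-5)) / 4 = 38/4 = 9.5
  s[X_1,X_2] = ((2)·(1.4) + (2)·(-0.6) + (2)·(-0.6) + (-1)·(-1.6) + (-5)·(1.4)) / 4 = -5/4 = -1.25
  s[X_2,X_2] = ((1.4)·(1.4) + (-0.6)·(-0.6) + (-0.6)·(-0.6) + (-1.6)·(-1.6) + (1.4)·(1.4)) / 4 = 7.2/4 = 1.8
  Sample standard deviations s_i = √(s[i,i]):
  s(X_1) = √(9.5) = 3.0822
  s(X_2) = √(1.8) = 1.3416

Step 3 — r_{ij} = s_{ij} / (s_i · s_j):
  r[X_1,X_1] = 1 (diagonal).
  r[X_1,X_2] = -1.25 / (3.0822 · 1.3416) = -1.25 / 4.1352 = -0.3023
  r[X_2,X_2] = 1 (diagonal).

R is symmetric with unit diagonal. Assembling:

R = [[1, -0.3023],
 [-0.3023, 1]]


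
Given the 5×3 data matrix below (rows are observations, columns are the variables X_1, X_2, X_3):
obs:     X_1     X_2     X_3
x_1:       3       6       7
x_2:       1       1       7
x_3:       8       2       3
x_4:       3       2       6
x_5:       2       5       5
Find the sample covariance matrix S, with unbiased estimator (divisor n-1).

Step 1 — column means:
  mean(X_1) = (3 + 1 + 8 + 3 + 2) / 5 = 17/5 = 3.4
  mean(X_2) = (6 + 1 + 2 + 2 + 5) / 5 = 16/5 = 3.2
  mean(X_3) = (7 + 7 + 3 + 6 + 5) / 5 = 28/5 = 5.6

Step 2 — sample covariance S[i,j] = (1/(n-1)) · Σ_k (x_{k,i} - mean_i) · (x_{k,j} - mean_j), with n-1 = 4.
  S[X_1,X_1] = ((-0.4)·(-0.4) + (-2.4)·(-2.4) + (4.6)·(4.6) + (-0.4)·(-0.4) + (-1.4)·(-1.4)) / 4 = 29.2/4 = 7.3
  S[X_1,X_2] = ((-0.4)·(2.8) + (-2.4)·(-2.2) + (4.6)·(-1.2) + (-0.4)·(-1.2) + (-1.4)·(1.8)) / 4 = -3.4/4 = -0.85
  S[X_1,X_3] = ((-0.4)·(1.4) + (-2.4)·(1.4) + (4.6)·(-2.6) + (-0.4)·(0.4) + (-1.4)·(-0.6)) / 4 = -15.2/4 = -3.8
  S[X_2,X_2] = ((2.8)·(2.8) + (-2.2)·(-2.2) + (-1.2)·(-1.2) + (-1.2)·(-1.2) + (1.8)·(1.8)) / 4 = 18.8/4 = 4.7
  S[X_2,X_3] = ((2.8)·(1.4) + (-2.2)·(1.4) + (-1.2)·(-2.6) + (-1.2)·(0.4) + (1.8)·(-0.6)) / 4 = 2.4/4 = 0.6
  S[X_3,X_3] = ((1.4)·(1.4) + (1.4)·(1.4) + (-2.6)·(-2.6) + (0.4)·(0.4) + (-0.6)·(-0.6)) / 4 = 11.2/4 = 2.8

S is symmetric (S[j,i] = S[i,j]). Assembling:

S = [[7.3, -0.85, -3.8],
 [-0.85, 4.7, 0.6],
 [-3.8, 0.6, 2.8]]


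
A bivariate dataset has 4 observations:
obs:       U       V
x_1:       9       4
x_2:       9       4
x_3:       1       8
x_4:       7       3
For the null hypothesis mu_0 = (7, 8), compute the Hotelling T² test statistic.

Step 1 — sample mean vector:
  mean(U) = (9 + 9 + 1 + 7) / 4 = 26/4 = 6.5
  mean(V) = (4 + 4 + 8 + 3) / 4 = 19/4 = 4.75
  x̄ = (6.5, 4.75),  deviation x̄ - mu_0 = (6.5, 4.75) - (7, 8) = (-0.5, -3.25).

Step 2 — sample covariance matrix, S[i,j] = (1/(n-1)) · Σ_k (x_{k,i} - mean_i) · (x_{k,j} - mean_j), divisor n-1 = 3:
  S[U,U] = ((2.5)·(2.5) + (2.5)·(2.5) + (-5.5)·(-5.5) + (0.5)·(0.5)) / 3 = 43/3 = 14.3333
  S[U,V] = ((2.5)·(-0.75) + (2.5)·(-0.75) + (-5.5)·(3.25) + (0.5)·(-1.75)) / 3 = -22.5/3 = -7.5
  S[V,V] = ((-0.75)·(-0.75) + (-0.75)·(-0.75) + (3.25)·(3.25) + (-1.75)·(-1.75)) / 3 = 14.75/3 = 4.9167
  S = [[14.3333, -7.5],
 [-7.5, 4.9167]].

Step 3 — invert S. det(S) = 14.3333·4.9167 - (-7.5)² = 14.2222.
  S^{-1} = (1/det) · [[d, -b], [-b, a]] = [[0.3457, 0.5273],
 [0.5273, 1.0078]].

Step 4 — quadratic form (x̄ - mu_0)^T · S^{-1} · (x̄ - mu_0):
  S^{-1} · (x̄ - mu_0) = (-1.8867, -3.5391),
  (x̄ - mu_0)^T · [...] = (-0.5)·(-1.8867) + (-3.25)·(-3.5391) = 12.4453.

Step 5 — scale by n: T² = 4 · 12.4453 = 49.7813.

T² ≈ 49.7813


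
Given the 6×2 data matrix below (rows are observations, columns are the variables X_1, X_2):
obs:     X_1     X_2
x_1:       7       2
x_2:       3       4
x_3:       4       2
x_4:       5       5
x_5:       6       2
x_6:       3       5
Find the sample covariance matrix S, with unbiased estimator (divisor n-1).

Step 1 — column means:
  mean(X_1) = (7 + 3 + 4 + 5 + 6 + 3) / 6 = 28/6 = 4.6667
  mean(X_2) = (2 + 4 + 2 + 5 + 2 + 5) / 6 = 20/6 = 3.3333

Step 2 — sample covariance S[i,j] = (1/(n-1)) · Σ_k (x_{k,i} - mean_i) · (x_{k,j} - mean_j), with n-1 = 5.
  S[X_1,X_1] = ((2.3333)·(2.3333) + (-1.6667)·(-1.6667) + (-0.6667)·(-0.6667) + (0.3333)·(0.3333) + (1.3333)·(1.3333) + (-1.6667)·(-1.6667)) / 5 = 13.3333/5 = 2.6667
  S[X_1,X_2] = ((2.3333)·(-1.3333) + (-1.6667)·(0.6667) + (-0.6667)·(-1.3333) + (0.3333)·(1.6667) + (1.3333)·(-1.3333) + (-1.6667)·(1.6667)) / 5 = -7.3333/5 = -1.4667
  S[X_2,X_2] = ((-1.3333)·(-1.3333) + (0.6667)·(0.6667) + (-1.3333)·(-1.3333) + (1.6667)·(1.6667) + (-1.3333)·(-1.3333) + (1.6667)·(1.6667)) / 5 = 11.3333/5 = 2.2667

S is symmetric (S[j,i] = S[i,j]). Assembling:

S = [[2.6667, -1.4667],
 [-1.4667, 2.2667]]


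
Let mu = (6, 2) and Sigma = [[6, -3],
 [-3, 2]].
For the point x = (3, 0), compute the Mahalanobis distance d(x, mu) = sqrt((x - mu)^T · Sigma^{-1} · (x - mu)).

Step 1 — centre the observation: (x - mu) = (-3, -2).

Step 2 — invert Sigma. det(Sigma) = 6·2 - (-3)² = 3.
  Sigma^{-1} = (1/det) · [[d, -b], [-b, a]] = [[0.6667, 1],
 [1, 2]].

Step 3 — form the quadratic (x - mu)^T · Sigma^{-1} · (x - mu):
  Sigma^{-1} · (x - mu) = (-4, -7).
  (x - mu)^T · [Sigma^{-1} · (x - mu)] = (-3)·(-4) + (-2)·(-7) = 26.

Step 4 — take square root: d = √(26) ≈ 5.099.

d(x, mu) = √(26) ≈ 5.099


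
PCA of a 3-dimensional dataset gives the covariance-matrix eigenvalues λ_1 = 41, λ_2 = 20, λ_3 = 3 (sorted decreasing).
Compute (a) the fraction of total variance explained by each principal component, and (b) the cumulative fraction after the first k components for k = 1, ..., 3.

Step 1 — total variance = trace(Sigma) = Σ λ_i = 41 + 20 + 3 = 64.

Step 2 — fraction explained by component i = λ_i / Σ λ:
  PC1: 41/64 = 0.6406
  PC2: 20/64 = 0.3125
  PC3: 3/64 = 0.0469

Step 3 — cumulative fraction after k components = (λ_1 + ... + λ_k) / Σ λ:
  k = 1: 41/64 = 0.6406
  k = 2: (41 + 20)/64 = 61/64 = 0.9531
  k = 3: (41 + 20 + 3)/64 = 64/64 = 1

Summary (fraction, with percent):

explained: PC1 0.6406 (64.06%), PC2 0.3125 (31.25%), PC3 0.0469 (4.69%);  cumulative: 0.6406, 0.9531, 1


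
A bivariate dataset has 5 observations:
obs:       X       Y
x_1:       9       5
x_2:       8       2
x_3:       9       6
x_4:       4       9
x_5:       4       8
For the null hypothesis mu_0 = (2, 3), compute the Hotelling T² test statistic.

Step 1 — sample mean vector:
  mean(X) = (9 + 8 + 9 + 4 + 4) / 5 = 34/5 = 6.8
  mean(Y) = (5 + 2 + 6 + 9 + 8) / 5 = 30/5 = 6
  x̄ = (6.8, 6),  deviation x̄ - mu_0 = (6.8, 6) - (2, 3) = (4.8, 3).

Step 2 — sample covariance matrix, S[i,j] = (1/(n-1)) · Σ_k (x_{k,i} - mean_i) · (x_{k,j} - mean_j), divisor n-1 = 4:
  S[X,X] = ((2.2)·(2.2) + (1.2)·(1.2) + (2.2)·(2.2) + (-2.8)·(-2.8) + (-2.8)·(-2.8)) / 4 = 26.8/4 = 6.7
  S[X,Y] = ((2.2)·(-1) + (1.2)·(-4) + (2.2)·(0) + (-2.8)·(3) + (-2.8)·(2)) / 4 = -21/4 = -5.25
  S[Y,Y] = ((-1)·(-1) + (-4)·(-4) + (0)·(0) + (3)·(3) + (2)·(2)) / 4 = 30/4 = 7.5
  S = [[6.7, -5.25],
 [-5.25, 7.5]].

Step 3 — invert S. det(S) = 6.7·7.5 - (-5.25)² = 22.6875.
  S^{-1} = (1/det) · [[d, -b], [-b, a]] = [[0.3306, 0.2314],
 [0.2314, 0.2953]].

Step 4 — quadratic form (x̄ - mu_0)^T · S^{-1} · (x̄ - mu_0):
  S^{-1} · (x̄ - mu_0) = (2.281, 1.9967),
  (x̄ - mu_0)^T · [...] = (4.8)·(2.281) + (3)·(1.9967) = 16.9388.

Step 5 — scale by n: T² = 5 · 16.9388 = 84.6942.

T² ≈ 84.6942


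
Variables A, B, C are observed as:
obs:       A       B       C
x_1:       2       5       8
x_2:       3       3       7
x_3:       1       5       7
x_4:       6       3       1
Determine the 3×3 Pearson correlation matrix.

Step 1 — column means:
  mean(A) = (2 + 3 + 1 + 6) / 4 = 12/4 = 3
  mean(B) = (5 + 3 + 5 + 3) / 4 = 16/4 = 4
  mean(C) = (8 + 7 + 7 + 1) / 4 = 23/4 = 5.75

Step 2 — sample variances and covariances s[i,j] = (1/(n-1)) · Σ_k (x_{k,i} - mean_i) · (x_{k,j} - mean_j), with n-1 = 3:
  s[A,A] = ((-1)·(-1) + (0)·(0) + (-2)·(-2) + (3)·(3)) / 3 = 14/3 = 4.6667
  s[A,B] = ((-1)·(1) + (0)·(-1) + (-2)·(1) + (3)·(-1)) / 3 = -6/3 = -2
  s[A,C] = ((-1)·(2.25) + (0)·(1.25) + (-2)·(1.25) + (3)·(-4.75)) / 3 = -19/3 = -6.3333
  s[B,B] = ((1)·(1) + (-1)·(-1) + (1)·(1) + (-1)·(-1)) / 3 = 4/3 = 1.3333
  s[B,C] = ((1)·(2.25) + (-1)·(1.25) + (1)·(1.25) + (-1)·(-4.75)) / 3 = 7/3 = 2.3333
  s[C,C] = ((2.25)·(2.25) + (1.25)·(1.25) + (1.25)·(1.25) + (-4.75)·(-4.75)) / 3 = 30.75/3 = 10.25
  Sample standard deviations s_i = √(s[i,i]):
  s(A) = √(4.6667) = 2.1602
  s(B) = √(1.3333) = 1.1547
  s(C) = √(10.25) = 3.2016

Step 3 — r_{ij} = s_{ij} / (s_i · s_j):
  r[A,A] = 1 (diagonal).
  r[A,B] = -2 / (2.1602 · 1.1547) = -2 / 2.4944 = -0.8018
  r[A,C] = -6.3333 / (2.1602 · 3.2016) = -6.3333 / 6.9162 = -0.9157
  r[B,B] = 1 (diagonal).
  r[B,C] = 2.3333 / (1.1547 · 3.2016) = 2.3333 / 3.6968 = 0.6312
  r[C,C] = 1 (diagonal).

R is symmetric with unit diagonal. Assembling:

R = [[1, -0.8018, -0.9157],
 [-0.8018, 1, 0.6312],
 [-0.9157, 0.6312, 1]]


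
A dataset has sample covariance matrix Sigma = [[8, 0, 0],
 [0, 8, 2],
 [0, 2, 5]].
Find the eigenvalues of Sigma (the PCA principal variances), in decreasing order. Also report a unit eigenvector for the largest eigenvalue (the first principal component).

Step 1 — characteristic polynomial p(λ) = det(λI - Sigma) = λ³ - tr·λ² + c_1·λ - det, where tr = trace, c_1 = sum of the principal 2×2 minors, det = det(Sigma):
  tr = 8 + 8 + 5 = 21,
  c_1 = (8·8 - (0)²) + (8·5 - (0)²) + (8·5 - (2)²) = 64 + 40 + 36 = 140,
  det = 8·(8·5 - (2)²) - (0)·((0)·5 - (2)·(0)) + (0)·((0)·(2) - 8·(0)) = 8·(36) - (0)·(0) + (0)·(0) = 288.
  So p(λ) = λ³ - 21λ² + 140λ - 288.
Step 2 — look for an integer root (rational root theorem: any rational root is an integer divisor of 288). Testing λ = 4:
  p(4) = 64 - 336 + 560 - 288 = 0  ✓
  Dividing out (λ - 4): p(λ) = (λ - 4)(λ² - 17λ + 72).
Step 3 — remaining eigenvalues from the quadratic λ² - 17λ + 72 = 0:
  Δ = 17² - 4·72 = 289 - 288 = 1,  λ = (17 ± √1)/2 = (17 ± 1)/2 = 9 or 8.
  Sorted: λ_1 = 9,  λ_2 = 8,  λ_3 = 4  (check: sum = 21 = tr ✓).

Step 4 — unit eigenvector for λ_1 = 9: v spans the null space of (Sigma - λ_1 I), whose rows are
  r_1 = (-1, 0, 0),  r_2 = (0, -1, 2),  r_3 = (0, 2, -4).
  v is orthogonal to every row, so take v ∝ r_1 × r_2 = ((0)·(2) - (0)·(-1), (0)·(0) - (-1)·(2), (-1)·(-1) - (0)·(0)) = (0, 2, 1).
  Let u = (0, 2, 1).
  ||u|| = √((0)² + (2)² + (1)²) = √(5) ≈ 2.2361,  v_1 = u/||u|| ≈ (0, 0.8944, 0.4472) (||v_1|| = 1).

λ_1 = 9,  λ_2 = 8,  λ_3 = 4;  v_1 ≈ (0, 0.8944, 0.4472)
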